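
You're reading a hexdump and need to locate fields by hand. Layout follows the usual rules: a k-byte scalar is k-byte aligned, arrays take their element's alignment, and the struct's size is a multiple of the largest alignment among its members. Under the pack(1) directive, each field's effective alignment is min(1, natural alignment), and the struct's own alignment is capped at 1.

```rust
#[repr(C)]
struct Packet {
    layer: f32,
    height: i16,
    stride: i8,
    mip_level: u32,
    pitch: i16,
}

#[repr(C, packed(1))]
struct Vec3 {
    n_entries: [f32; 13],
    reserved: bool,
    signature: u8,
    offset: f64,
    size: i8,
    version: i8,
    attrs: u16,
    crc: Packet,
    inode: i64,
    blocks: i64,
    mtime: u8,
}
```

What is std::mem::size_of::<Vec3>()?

99 bytes

Packet: 0..4  layer  (4B, 4-aligned); 4..6  height  (2B, 2-aligned); 6..7  stride  (1B, 1-aligned); 7..8  -- padding (1B); 8..12  mip_level  (4B, 4-aligned); 12..14  pitch  (2B, 2-aligned); 14..16  -- tail padding (2B); sizeof = 16, alignof = 4
0..52  n_entries  (52B, 1-aligned)
52..53  reserved  (1B, 1-aligned)
53..54  signature  (1B, 1-aligned)
54..62  offset  (8B, 1-aligned)
62..63  size  (1B, 1-aligned)
63..64  version  (1B, 1-aligned)
64..66  attrs  (2B, 1-aligned)
66..82  crc  (16B, 1-aligned)
82..90  inode  (8B, 1-aligned)
90..98  blocks  (8B, 1-aligned)
98..99  mtime  (1B, 1-aligned)
sizeof = 99, alignof = 1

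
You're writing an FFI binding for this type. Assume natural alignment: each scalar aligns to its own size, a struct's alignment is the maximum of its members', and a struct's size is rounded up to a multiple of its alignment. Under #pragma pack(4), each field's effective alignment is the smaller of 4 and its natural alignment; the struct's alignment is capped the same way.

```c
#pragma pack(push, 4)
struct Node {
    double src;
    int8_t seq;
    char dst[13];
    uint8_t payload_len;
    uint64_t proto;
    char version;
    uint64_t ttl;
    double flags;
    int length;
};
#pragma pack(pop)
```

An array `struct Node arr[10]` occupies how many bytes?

560

0..8  src  (8B, 4-aligned)
8..9  seq  (1B, 1-aligned)
9..22  dst  (13B, 1-aligned)
22..23  payload_len  (1B, 1-aligned)
23..24  -- padding (1B)
24..32  proto  (8B, 4-aligned)
32..33  version  (1B, 1-aligned)
33..36  -- padding (3B)
36..44  ttl  (8B, 4-aligned)
44..52  flags  (8B, 4-aligned)
52..56  length  (4B, 4-aligned)
sizeof = 56, alignof = 4
array of 10: 10 × 56 = 560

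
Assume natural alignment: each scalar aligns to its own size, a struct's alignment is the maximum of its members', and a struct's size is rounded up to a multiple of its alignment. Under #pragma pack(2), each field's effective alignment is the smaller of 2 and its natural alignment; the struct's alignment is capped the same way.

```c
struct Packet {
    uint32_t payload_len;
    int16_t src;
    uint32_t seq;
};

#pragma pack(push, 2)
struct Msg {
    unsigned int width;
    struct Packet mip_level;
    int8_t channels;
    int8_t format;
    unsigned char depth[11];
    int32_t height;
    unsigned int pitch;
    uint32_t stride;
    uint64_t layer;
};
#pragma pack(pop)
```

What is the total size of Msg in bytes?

50 bytes

Packet: payload_len at 0 (size 4, align 4) → ends 4; src at 4 (size 2, align 2) → ends 6; pad 2 to align 4 for seq; seq at 8 (size 4, align 4) → ends 12; total 12 bytes, alignment 4
width at 0 (size 4, align 2) → ends 4
mip_level at 4 (size 12, align 2) → ends 16
channels at 16 (size 1, align 1) → ends 17
format at 17 (size 1, align 1) → ends 18
depth at 18 (size 11, align 1) → ends 29
pad 1 to align 2 for height
height at 30 (size 4, align 2) → ends 34
pitch at 34 (size 4, align 2) → ends 38
stride at 38 (size 4, align 2) → ends 42
layer at 42 (size 8, align 2) → ends 50
total 50 bytes, alignment 2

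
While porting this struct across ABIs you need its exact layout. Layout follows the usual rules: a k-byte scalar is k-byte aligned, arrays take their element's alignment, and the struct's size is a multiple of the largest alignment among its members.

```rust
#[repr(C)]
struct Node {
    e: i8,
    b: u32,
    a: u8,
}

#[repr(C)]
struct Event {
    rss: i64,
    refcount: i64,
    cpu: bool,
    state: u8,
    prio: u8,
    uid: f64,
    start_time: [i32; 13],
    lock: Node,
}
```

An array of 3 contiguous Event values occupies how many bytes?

Node: @0: e [1B, align 1] → 1; +3 pad (align 4); @4: b [4B, align 4] → 8; @8: a [1B, align 1] → 9; +3 tail pad (align 4); size 12, align 4
@0: rss [8B, align 8] → 8
@8: refcount [8B, align 8] → 16
@16: cpu [1B, align 1] → 17
@17: state [1B, align 1] → 18
@18: prio [1B, align 1] → 19
+5 pad (align 8)
@24: uid [8B, align 8] → 32
@32: start_time [52B, align 4] → 84
@84: lock [12B, align 4] → 96
size 96, align 8
array of 3: 3 × 96 = 288

288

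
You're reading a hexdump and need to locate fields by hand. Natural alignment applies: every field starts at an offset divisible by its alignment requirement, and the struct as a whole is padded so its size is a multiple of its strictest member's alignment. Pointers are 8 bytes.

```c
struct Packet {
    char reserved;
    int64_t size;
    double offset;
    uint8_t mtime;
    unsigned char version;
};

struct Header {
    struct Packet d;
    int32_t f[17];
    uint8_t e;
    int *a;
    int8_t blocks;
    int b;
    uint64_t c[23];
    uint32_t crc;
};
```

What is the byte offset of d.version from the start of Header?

Packet: reserved at 0 (size 1, align 1) → ends 1; pad 7 to align 8 for size; size at 8 (size 8, align 8) → ends 16; offset at 16 (size 8, align 8) → ends 24; mtime at 24 (size 1, align 1) → ends 25; version at 25 (size 1, align 1) → ends 26; tail pad 6 to reach multiple of 8; total 32 bytes, alignment 8
d at 0 (size 32, align 8) → ends 32
within Packet: version at 25
0 + 25 = 25

25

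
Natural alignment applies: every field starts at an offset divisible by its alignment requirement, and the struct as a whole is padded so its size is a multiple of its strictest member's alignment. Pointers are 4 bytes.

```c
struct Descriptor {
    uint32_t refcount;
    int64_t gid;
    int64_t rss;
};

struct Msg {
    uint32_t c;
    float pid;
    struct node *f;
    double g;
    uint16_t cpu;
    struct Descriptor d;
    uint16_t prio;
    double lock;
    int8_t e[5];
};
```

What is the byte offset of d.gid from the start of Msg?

40

Descriptor: @0: refcount [4B, align 4] → 4; +4 pad (align 8); @8: gid [8B, align 8] → 16; @16: rss [8B, align 8] → 24; size 24, align 8
@0: c [4B, align 4] → 4
@4: pid [4B, align 4] → 8
@8: f [4B, align 4] → 12
+4 pad (align 8)
@16: g [8B, align 8] → 24
@24: cpu [2B, align 2] → 26
+6 pad (align 8)
@32: d [24B, align 8] → 56
within Descriptor: gid at 8
32 + 8 = 40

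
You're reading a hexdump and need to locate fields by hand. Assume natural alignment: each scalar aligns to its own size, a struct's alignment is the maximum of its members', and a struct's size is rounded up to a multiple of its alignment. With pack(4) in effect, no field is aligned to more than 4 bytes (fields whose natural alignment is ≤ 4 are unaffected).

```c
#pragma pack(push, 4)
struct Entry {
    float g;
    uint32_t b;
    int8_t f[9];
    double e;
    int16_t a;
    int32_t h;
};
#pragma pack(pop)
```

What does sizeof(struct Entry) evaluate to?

0..4  g  (4B, 4-aligned)
4..8  b  (4B, 4-aligned)
8..17  f  (9B, 1-aligned)
17..20  -- padding (3B)
20..28  e  (8B, 4-aligned)
28..30  a  (2B, 2-aligned)
30..32  -- padding (2B)
32..36  h  (4B, 4-aligned)
sizeof = 36, alignof = 4

36 bytes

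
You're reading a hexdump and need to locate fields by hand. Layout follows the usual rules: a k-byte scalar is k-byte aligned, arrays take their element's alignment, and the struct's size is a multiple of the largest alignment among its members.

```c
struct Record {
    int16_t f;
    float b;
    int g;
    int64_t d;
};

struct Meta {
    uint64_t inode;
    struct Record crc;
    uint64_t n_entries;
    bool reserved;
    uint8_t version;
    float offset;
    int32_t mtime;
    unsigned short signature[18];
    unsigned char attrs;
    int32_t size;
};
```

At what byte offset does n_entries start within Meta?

32

Record: 0..2  f  (2B, 2-aligned); 2..4  -- padding (2B); 4..8  b  (4B, 4-aligned); 8..12  g  (4B, 4-aligned); 12..16  -- padding (4B); 16..24  d  (8B, 8-aligned); sizeof = 24, alignof = 8
0..8  inode  (8B, 8-aligned)
8..32  crc  (24B, 8-aligned)
32..40  n_entries  (8B, 8-aligned)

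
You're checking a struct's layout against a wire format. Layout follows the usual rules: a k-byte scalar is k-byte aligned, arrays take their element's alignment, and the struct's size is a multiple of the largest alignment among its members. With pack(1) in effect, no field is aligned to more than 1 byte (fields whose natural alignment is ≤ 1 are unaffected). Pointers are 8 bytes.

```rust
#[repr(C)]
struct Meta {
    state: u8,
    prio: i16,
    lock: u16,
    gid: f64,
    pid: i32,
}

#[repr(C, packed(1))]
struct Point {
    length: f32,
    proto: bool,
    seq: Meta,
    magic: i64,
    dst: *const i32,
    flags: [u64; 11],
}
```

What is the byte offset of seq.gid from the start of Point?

Meta: state at 0 (size 1, align 1) → ends 1; pad 1 to align 2 for prio; prio at 2 (size 2, align 2) → ends 4; lock at 4 (size 2, align 2) → ends 6; pad 2 to align 8 for gid; gid at 8 (size 8, align 8) → ends 16; pid at 16 (size 4, align 4) → ends 20; tail pad 4 to reach multiple of 8; total 24 bytes, alignment 8
length at 0 (size 4, align 1) → ends 4
proto at 4 (size 1, align 1) → ends 5
seq at 5 (size 24, align 1) → ends 29
within Meta: gid at 8
5 + 8 = 13

13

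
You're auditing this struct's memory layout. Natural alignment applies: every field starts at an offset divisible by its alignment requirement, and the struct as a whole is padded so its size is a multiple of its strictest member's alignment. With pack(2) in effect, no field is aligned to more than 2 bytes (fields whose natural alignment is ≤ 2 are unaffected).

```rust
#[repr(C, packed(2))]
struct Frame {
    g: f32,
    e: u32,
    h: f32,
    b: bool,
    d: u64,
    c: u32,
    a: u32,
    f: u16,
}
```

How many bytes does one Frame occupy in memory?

@0: g [4B, align 2] → 4
@4: e [4B, align 2] → 8
@8: h [4B, align 2] → 12
@12: b [1B, align 1] → 13
+1 pad (align 2)
@14: d [8B, align 2] → 22
@22: c [4B, align 2] → 26
@26: a [4B, align 2] → 30
@30: f [2B, align 2] → 32
size 32, align 2

32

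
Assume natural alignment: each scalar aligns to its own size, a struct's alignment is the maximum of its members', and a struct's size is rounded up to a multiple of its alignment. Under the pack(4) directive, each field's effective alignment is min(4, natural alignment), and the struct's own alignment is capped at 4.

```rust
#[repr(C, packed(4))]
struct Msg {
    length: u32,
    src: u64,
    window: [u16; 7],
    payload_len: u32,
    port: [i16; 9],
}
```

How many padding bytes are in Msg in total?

@0: length [4B, align 4] → 4
@4: src [8B, align 4] → 12
@12: window [14B, align 2] → 26
+2 pad (align 4)
@28: payload_len [4B, align 4] → 32
@32: port [18B, align 2] → 50
+2 tail pad (align 4)
size 52, align 4
data bytes 48, size 52 → padding 4

4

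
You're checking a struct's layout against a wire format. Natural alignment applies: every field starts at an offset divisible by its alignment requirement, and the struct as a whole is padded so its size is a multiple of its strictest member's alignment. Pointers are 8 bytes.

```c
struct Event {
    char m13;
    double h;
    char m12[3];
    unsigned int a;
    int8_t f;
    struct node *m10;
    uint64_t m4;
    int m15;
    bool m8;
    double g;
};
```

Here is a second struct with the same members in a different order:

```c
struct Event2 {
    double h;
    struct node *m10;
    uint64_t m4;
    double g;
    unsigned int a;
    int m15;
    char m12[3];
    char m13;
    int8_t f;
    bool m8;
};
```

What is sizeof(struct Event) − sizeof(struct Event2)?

m13 at 0 (size 1, align 1) → ends 1
pad 7 to align 8 for h
h at 8 (size 8, align 8) → ends 16
m12 at 16 (size 3, align 1) → ends 19
pad 1 to align 4 for a
a at 20 (size 4, align 4) → ends 24
f at 24 (size 1, align 1) → ends 25
pad 7 to align 8 for m10
m10 at 32 (size 8, align 8) → ends 40
m4 at 40 (size 8, align 8) → ends 48
m15 at 48 (size 4, align 4) → ends 52
m8 at 52 (size 1, align 1) → ends 53
pad 3 to align 8 for g
g at 56 (size 8, align 8) → ends 64
total 64 bytes, alignment 8
— Event2 —
h at 0 (size 8, align 8) → ends 8
m10 at 8 (size 8, align 8) → ends 16
m4 at 16 (size 8, align 8) → ends 24
g at 24 (size 8, align 8) → ends 32
a at 32 (size 4, align 4) → ends 36
m15 at 36 (size 4, align 4) → ends 40
m12 at 40 (size 3, align 1) → ends 43
m13 at 43 (size 1, align 1) → ends 44
f at 44 (size 1, align 1) → ends 45
m8 at 45 (size 1, align 1) → ends 46
tail pad 2 to reach multiple of 8
total 48 bytes, alignment 8
64 − 48 = 16

16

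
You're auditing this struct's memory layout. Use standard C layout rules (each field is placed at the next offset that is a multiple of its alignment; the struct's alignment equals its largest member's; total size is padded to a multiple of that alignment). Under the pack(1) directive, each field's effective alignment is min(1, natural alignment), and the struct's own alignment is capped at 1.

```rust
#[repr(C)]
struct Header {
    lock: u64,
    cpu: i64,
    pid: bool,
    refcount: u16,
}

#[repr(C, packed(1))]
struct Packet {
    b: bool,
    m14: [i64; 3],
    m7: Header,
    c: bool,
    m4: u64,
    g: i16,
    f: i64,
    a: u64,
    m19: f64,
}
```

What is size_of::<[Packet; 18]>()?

1512

Header: lock at 0 (size 8, align 8) → ends 8; cpu at 8 (size 8, align 8) → ends 16; pid at 16 (size 1, align 1) → ends 17; pad 1 to align 2 for refcount; refcount at 18 (size 2, align 2) → ends 20; tail pad 4 to reach multiple of 8; total 24 bytes, alignment 8
b at 0 (size 1, align 1) → ends 1
m14 at 1 (size 24, align 1) → ends 25
m7 at 25 (size 24, align 1) → ends 49
c at 49 (size 1, align 1) → ends 50
m4 at 50 (size 8, align 1) → ends 58
g at 58 (size 2, align 1) → ends 60
f at 60 (size 8, align 1) → ends 68
a at 68 (size 8, align 1) → ends 76
m19 at 76 (size 8, align 1) → ends 84
total 84 bytes, alignment 1
array of 18: 18 × 84 = 1512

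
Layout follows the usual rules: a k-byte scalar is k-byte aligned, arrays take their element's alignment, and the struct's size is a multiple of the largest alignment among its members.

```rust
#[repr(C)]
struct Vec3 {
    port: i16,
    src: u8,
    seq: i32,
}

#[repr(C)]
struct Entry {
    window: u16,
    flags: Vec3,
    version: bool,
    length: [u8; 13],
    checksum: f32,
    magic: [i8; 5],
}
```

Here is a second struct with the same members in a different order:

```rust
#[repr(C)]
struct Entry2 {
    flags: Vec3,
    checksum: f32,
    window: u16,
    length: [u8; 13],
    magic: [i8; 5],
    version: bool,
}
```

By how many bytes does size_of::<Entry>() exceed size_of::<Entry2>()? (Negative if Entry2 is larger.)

Vec3: 0..2  port  (2B, 2-aligned); 2..3  src  (1B, 1-aligned); 3..4  -- padding (1B); 4..8  seq  (4B, 4-aligned); sizeof = 8, alignof = 4
0..2  window  (2B, 2-aligned)
2..4  -- padding (2B)
4..12  flags  (8B, 4-aligned)
12..13  version  (1B, 1-aligned)
13..26  length  (13B, 1-aligned)
26..28  -- padding (2B)
28..32  checksum  (4B, 4-aligned)
32..37  magic  (5B, 1-aligned)
37..40  -- tail padding (3B)
sizeof = 40, alignof = 4
— Entry2 —
0..8  flags  (8B, 4-aligned)
8..12  checksum  (4B, 4-aligned)
12..14  window  (2B, 2-aligned)
14..27  length  (13B, 1-aligned)
27..32  magic  (5B, 1-aligned)
32..33  version  (1B, 1-aligned)
33..36  -- tail padding (3B)
sizeof = 36, alignof = 4
40 − 36 = 4

4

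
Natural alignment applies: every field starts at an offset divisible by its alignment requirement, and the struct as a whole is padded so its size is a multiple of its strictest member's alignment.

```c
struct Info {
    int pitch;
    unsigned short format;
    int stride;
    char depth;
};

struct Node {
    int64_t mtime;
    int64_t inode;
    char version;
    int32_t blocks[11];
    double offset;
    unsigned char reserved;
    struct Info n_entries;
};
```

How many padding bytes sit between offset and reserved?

Info: pitch at 0 (size 4, align 4) → ends 4; format at 4 (size 2, align 2) → ends 6; pad 2 to align 4 for stride; stride at 8 (size 4, align 4) → ends 12; depth at 12 (size 1, align 1) → ends 13; tail pad 3 to reach multiple of 4; total 16 bytes, alignment 4
mtime at 0 (size 8, align 8) → ends 8
inode at 8 (size 8, align 8) → ends 16
version at 16 (size 1, align 1) → ends 17
pad 3 to align 4 for blocks
blocks at 20 (size 44, align 4) → ends 64
offset at 64 (size 8, align 8) → ends 72
reserved at 72 (size 1, align 1) → ends 73

0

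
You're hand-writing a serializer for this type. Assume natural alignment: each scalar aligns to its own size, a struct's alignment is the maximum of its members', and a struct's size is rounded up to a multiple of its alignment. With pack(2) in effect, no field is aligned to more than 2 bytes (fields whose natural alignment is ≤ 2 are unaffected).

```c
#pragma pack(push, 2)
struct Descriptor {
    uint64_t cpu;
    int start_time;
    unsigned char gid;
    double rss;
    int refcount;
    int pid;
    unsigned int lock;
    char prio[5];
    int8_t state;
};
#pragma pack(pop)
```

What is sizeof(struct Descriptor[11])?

0..8  cpu  (8B, 2-aligned)
8..12  start_time  (4B, 2-aligned)
12..13  gid  (1B, 1-aligned)
13..14  -- padding (1B)
14..22  rss  (8B, 2-aligned)
22..26  refcount  (4B, 2-aligned)
26..30  pid  (4B, 2-aligned)
30..34  lock  (4B, 2-aligned)
34..39  prio  (5B, 1-aligned)
39..40  state  (1B, 1-aligned)
sizeof = 40, alignof = 2
array of 11: 11 × 40 = 440

440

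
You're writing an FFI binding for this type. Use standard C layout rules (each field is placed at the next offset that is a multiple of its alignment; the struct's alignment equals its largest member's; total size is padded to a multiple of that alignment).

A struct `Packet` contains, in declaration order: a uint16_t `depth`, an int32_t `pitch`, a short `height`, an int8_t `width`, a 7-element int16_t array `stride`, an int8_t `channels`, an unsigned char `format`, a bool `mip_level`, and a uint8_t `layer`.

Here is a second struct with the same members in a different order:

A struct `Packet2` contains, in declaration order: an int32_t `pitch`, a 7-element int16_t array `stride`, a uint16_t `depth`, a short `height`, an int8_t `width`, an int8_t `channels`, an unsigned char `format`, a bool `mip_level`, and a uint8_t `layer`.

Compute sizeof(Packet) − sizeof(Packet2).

0..2  depth  (2B, 2-aligned)
2..4  -- padding (2B)
4..8  pitch  (4B, 4-aligned)
8..10  height  (2B, 2-aligned)
10..11  width  (1B, 1-aligned)
11..12  -- padding (1B)
12..26  stride  (14B, 2-aligned)
26..27  channels  (1B, 1-aligned)
27..28  format  (1B, 1-aligned)
28..29  mip_level  (1B, 1-aligned)
29..30  layer  (1B, 1-aligned)
30..32  -- tail padding (2B)
sizeof = 32, alignof = 4
— Packet2 —
0..4  pitch  (4B, 4-aligned)
4..18  stride  (14B, 2-aligned)
18..20  depth  (2B, 2-aligned)
20..22  height  (2B, 2-aligned)
22..23  width  (1B, 1-aligned)
23..24  channels  (1B, 1-aligned)
24..25  format  (1B, 1-aligned)
25..26  mip_level  (1B, 1-aligned)
26..27  layer  (1B, 1-aligned)
27..28  -- tail padding (1B)
sizeof = 28, alignof = 4
32 − 28 = 4

4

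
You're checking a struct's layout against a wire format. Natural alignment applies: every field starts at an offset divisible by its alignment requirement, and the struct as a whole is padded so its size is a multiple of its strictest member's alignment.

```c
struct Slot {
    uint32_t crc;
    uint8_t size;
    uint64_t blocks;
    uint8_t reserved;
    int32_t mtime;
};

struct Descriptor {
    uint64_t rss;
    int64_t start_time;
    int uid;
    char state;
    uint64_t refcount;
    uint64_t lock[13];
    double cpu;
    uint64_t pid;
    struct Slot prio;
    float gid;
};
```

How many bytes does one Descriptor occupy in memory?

184

Slot: @0: crc [4B, align 4] → 4; @4: size [1B, align 1] → 5; +3 pad (align 8); @8: blocks [8B, align 8] → 16; @16: reserved [1B, align 1] → 17; +3 pad (align 4); @20: mtime [4B, align 4] → 24; size 24, align 8
@0: rss [8B, align 8] → 8
@8: start_time [8B, align 8] → 16
@16: uid [4B, align 4] → 20
@20: state [1B, align 1] → 21
+3 pad (align 8)
@24: refcount [8B, align 8] → 32
@32: lock [104B, align 8] → 136
@136: cpu [8B, align 8] → 144
@144: pid [8B, align 8] → 152
@152: prio [24B, align 8] → 176
@176: gid [4B, align 4] → 180
+4 tail pad (align 8)
size 184, align 8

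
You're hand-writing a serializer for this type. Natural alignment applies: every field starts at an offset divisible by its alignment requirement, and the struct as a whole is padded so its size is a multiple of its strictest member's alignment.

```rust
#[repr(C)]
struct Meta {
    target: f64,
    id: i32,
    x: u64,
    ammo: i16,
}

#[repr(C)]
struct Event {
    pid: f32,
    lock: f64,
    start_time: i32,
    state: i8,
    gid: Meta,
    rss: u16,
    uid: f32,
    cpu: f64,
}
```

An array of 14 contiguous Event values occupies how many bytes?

Meta: 0..8  target  (8B, 8-aligned); 8..12  id  (4B, 4-aligned); 12..16  -- padding (4B); 16..24  x  (8B, 8-aligned); 24..26  ammo  (2B, 2-aligned); 26..32  -- tail padding (6B); sizeof = 32, alignof = 8
0..4  pid  (4B, 4-aligned)
4..8  -- padding (4B)
8..16  lock  (8B, 8-aligned)
16..20  start_time  (4B, 4-aligned)
20..21  state  (1B, 1-aligned)
21..24  -- padding (3B)
24..56  gid  (32B, 8-aligned)
56..58  rss  (2B, 2-aligned)
58..60  -- padding (2B)
60..64  uid  (4B, 4-aligned)
64..72  cpu  (8B, 8-aligned)
sizeof = 72, alignof = 8
array of 14: 14 × 72 = 1008

1008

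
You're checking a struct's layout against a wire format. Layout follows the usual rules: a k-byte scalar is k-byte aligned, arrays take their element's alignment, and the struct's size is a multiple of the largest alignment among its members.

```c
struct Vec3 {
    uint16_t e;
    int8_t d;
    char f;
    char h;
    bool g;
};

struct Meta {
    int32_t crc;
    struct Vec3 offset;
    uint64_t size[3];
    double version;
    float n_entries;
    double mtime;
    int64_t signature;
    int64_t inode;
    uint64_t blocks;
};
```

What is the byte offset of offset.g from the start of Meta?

Vec3: 0..2  e  (2B, 2-aligned); 2..3  d  (1B, 1-aligned); 3..4  f  (1B, 1-aligned); 4..5  h  (1B, 1-aligned); 5..6  g  (1B, 1-aligned); sizeof = 6, alignof = 2
0..4  crc  (4B, 4-aligned)
4..10  offset  (6B, 2-aligned)
within Vec3: g at 5
4 + 5 = 9

9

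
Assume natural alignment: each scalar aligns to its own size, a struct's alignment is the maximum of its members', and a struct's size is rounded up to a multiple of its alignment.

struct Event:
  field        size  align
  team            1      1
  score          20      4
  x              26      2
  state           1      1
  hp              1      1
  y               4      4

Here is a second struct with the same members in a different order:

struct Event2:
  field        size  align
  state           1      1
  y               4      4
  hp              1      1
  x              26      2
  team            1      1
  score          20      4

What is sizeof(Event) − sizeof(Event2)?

-4

@0: team [1B, align 1] → 1
+3 pad (align 4)
@4: score [20B, align 4] → 24
@24: x [26B, align 2] → 50
@50: state [1B, align 1] → 51
@51: hp [1B, align 1] → 52
@52: y [4B, align 4] → 56
size 56, align 4
— Event2 —
@0: state [1B, align 1] → 1
+3 pad (align 4)
@4: y [4B, align 4] → 8
@8: hp [1B, align 1] → 9
+1 pad (align 2)
@10: x [26B, align 2] → 36
@36: team [1B, align 1] → 37
+3 pad (align 4)
@40: score [20B, align 4] → 60
size 60, align 4
56 − 60 = -4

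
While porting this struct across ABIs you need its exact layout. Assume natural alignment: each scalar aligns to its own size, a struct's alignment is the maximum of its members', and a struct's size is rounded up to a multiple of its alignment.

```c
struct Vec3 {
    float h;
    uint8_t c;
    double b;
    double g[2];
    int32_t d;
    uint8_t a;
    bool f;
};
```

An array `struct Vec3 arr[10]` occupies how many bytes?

0..4  h  (4B, 4-aligned)
4..5  c  (1B, 1-aligned)
5..8  -- padding (3B)
8..16  b  (8B, 8-aligned)
16..32  g  (16B, 8-aligned)
32..36  d  (4B, 4-aligned)
36..37  a  (1B, 1-aligned)
37..38  f  (1B, 1-aligned)
38..40  -- tail padding (2B)
sizeof = 40, alignof = 8
array of 10: 10 × 40 = 400

400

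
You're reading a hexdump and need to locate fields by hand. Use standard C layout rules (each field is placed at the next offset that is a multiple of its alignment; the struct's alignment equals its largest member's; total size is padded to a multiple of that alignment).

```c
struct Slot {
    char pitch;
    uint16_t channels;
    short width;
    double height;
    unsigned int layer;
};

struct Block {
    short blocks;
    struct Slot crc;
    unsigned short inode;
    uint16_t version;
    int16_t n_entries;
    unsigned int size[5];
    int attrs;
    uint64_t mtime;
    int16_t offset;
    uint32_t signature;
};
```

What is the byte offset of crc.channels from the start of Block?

10

Slot: pitch at 0 (size 1, align 1) → ends 1; pad 1 to align 2 for channels; channels at 2 (size 2, align 2) → ends 4; width at 4 (size 2, align 2) → ends 6; pad 2 to align 8 for height; height at 8 (size 8, align 8) → ends 16; layer at 16 (size 4, align 4) → ends 20; tail pad 4 to reach multiple of 8; total 24 bytes, alignment 8
blocks at 0 (size 2, align 2) → ends 2
pad 6 to align 8 for crc
crc at 8 (size 24, align 8) → ends 32
within Slot: channels at 2
8 + 2 = 10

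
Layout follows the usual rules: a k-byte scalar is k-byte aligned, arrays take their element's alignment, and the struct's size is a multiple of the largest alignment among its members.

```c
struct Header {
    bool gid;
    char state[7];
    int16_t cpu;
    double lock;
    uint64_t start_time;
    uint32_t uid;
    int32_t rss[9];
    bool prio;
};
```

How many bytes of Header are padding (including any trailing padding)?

13

@0: gid [1B, align 1] → 1
@1: state [7B, align 1] → 8
@8: cpu [2B, align 2] → 10
+6 pad (align 8)
@16: lock [8B, align 8] → 24
@24: start_time [8B, align 8] → 32
@32: uid [4B, align 4] → 36
@36: rss [36B, align 4] → 72
@72: prio [1B, align 1] → 73
+7 tail pad (align 8)
size 80, align 8
data bytes 67, size 80 → padding 13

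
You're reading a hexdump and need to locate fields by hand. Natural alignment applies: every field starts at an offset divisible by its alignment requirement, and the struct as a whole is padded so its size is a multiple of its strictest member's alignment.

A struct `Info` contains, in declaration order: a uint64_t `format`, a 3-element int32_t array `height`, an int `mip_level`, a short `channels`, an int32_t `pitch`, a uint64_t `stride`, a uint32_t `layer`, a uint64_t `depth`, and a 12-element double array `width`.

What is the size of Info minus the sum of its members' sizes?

6

0..8  format  (8B, 8-aligned)
8..20  height  (12B, 4-aligned)
20..24  mip_level  (4B, 4-aligned)
24..26  channels  (2B, 2-aligned)
26..28  -- padding (2B)
28..32  pitch  (4B, 4-aligned)
32..40  stride  (8B, 8-aligned)
40..44  layer  (4B, 4-aligned)
44..48  -- padding (4B)
48..56  depth  (8B, 8-aligned)
56..152  width  (96B, 8-aligned)
sizeof = 152, alignof = 8
data bytes 146, size 152 → padding 6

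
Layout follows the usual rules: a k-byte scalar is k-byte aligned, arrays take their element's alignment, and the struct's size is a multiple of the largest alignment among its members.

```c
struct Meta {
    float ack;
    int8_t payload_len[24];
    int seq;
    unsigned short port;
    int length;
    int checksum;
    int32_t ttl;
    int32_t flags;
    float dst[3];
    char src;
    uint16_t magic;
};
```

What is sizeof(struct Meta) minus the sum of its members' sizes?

ack at 0 (size 4, align 4) → ends 4
payload_len at 4 (size 24, align 1) → ends 28
seq at 28 (size 4, align 4) → ends 32
port at 32 (size 2, align 2) → ends 34
pad 2 to align 4 for length
length at 36 (size 4, align 4) → ends 40
checksum at 40 (size 4, align 4) → ends 44
ttl at 44 (size 4, align 4) → ends 48
flags at 48 (size 4, align 4) → ends 52
dst at 52 (size 12, align 4) → ends 64
src at 64 (size 1, align 1) → ends 65
pad 1 to align 2 for magic
magic at 66 (size 2, align 2) → ends 68
total 68 bytes, alignment 4
data bytes 65, size 68 → padding 3

3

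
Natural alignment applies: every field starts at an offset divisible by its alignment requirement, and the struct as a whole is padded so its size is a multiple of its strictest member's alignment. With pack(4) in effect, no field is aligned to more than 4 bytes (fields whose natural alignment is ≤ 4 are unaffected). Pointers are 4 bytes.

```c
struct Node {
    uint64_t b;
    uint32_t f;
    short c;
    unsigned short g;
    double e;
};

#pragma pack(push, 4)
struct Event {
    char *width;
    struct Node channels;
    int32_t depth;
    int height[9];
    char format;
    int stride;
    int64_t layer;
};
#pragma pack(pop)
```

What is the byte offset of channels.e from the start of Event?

20

Node: 0..8  b  (8B, 8-aligned); 8..12  f  (4B, 4-aligned); 12..14  c  (2B, 2-aligned); 14..16  g  (2B, 2-aligned); 16..24  e  (8B, 8-aligned); sizeof = 24, alignof = 8
0..4  width  (4B, 4-aligned)
4..28  channels  (24B, 4-aligned)
within Node: e at 16
4 + 16 = 20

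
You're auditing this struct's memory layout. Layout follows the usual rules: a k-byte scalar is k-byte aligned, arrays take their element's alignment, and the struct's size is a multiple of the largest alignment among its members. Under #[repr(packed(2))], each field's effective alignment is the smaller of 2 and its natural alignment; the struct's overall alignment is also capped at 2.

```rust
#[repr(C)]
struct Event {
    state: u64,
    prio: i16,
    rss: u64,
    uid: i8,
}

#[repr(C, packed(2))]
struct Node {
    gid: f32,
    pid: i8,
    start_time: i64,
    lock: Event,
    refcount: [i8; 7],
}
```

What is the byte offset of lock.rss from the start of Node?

30

Event: 0..8  state  (8B, 8-aligned); 8..10  prio  (2B, 2-aligned); 10..16  -- padding (6B); 16..24  rss  (8B, 8-aligned); 24..25  uid  (1B, 1-aligned); 25..32  -- tail padding (7B); sizeof = 32, alignof = 8
0..4  gid  (4B, 2-aligned)
4..5  pid  (1B, 1-aligned)
5..6  -- padding (1B)
6..14  start_time  (8B, 2-aligned)
14..46  lock  (32B, 2-aligned)
within Event: rss at 16
14 + 16 = 30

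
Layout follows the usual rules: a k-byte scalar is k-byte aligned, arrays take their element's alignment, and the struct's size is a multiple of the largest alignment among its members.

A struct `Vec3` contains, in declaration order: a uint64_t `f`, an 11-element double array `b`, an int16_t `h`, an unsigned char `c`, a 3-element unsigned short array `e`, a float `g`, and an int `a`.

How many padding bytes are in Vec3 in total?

@0: f [8B, align 8] → 8
@8: b [88B, align 8] → 96
@96: h [2B, align 2] → 98
@98: c [1B, align 1] → 99
+1 pad (align 2)
@100: e [6B, align 2] → 106
+2 pad (align 4)
@108: g [4B, align 4] → 112
@112: a [4B, align 4] → 116
+4 tail pad (align 8)
size 120, align 8
data bytes 113, size 120 → padding 7

7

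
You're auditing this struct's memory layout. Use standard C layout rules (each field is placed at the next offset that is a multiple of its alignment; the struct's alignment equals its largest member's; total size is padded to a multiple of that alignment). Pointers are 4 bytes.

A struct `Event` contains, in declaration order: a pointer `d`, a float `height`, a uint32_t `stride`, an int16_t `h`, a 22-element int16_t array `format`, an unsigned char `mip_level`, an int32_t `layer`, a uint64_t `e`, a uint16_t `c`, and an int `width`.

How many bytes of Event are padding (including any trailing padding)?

@0: d [4B, align 4] → 4
@4: height [4B, align 4] → 8
@8: stride [4B, align 4] → 12
@12: h [2B, align 2] → 14
@14: format [44B, align 2] → 58
@58: mip_level [1B, align 1] → 59
+1 pad (align 4)
@60: layer [4B, align 4] → 64
@64: e [8B, align 8] → 72
@72: c [2B, align 2] → 74
+2 pad (align 4)
@76: width [4B, align 4] → 80
size 80, align 8
data bytes 77, size 80 → padding 3

3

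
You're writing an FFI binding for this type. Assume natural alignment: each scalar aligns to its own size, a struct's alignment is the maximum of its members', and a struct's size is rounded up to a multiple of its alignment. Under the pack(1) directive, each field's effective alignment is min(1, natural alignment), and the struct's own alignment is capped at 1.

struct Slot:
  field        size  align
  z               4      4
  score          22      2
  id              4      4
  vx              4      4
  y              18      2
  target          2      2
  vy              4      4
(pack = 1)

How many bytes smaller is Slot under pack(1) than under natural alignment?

2

natural layout:
  @0: z [4B, align 4] → 4
  @4: score [22B, align 2] → 26
  +2 pad (align 4)
  @28: id [4B, align 4] → 32
  @32: vx [4B, align 4] → 36
  @36: y [18B, align 2] → 54
  @54: target [2B, align 2] → 56
  @56: vy [4B, align 4] → 60
  size 60, align 4
packed(1) layout:
  @0: z [4B, align 1] → 4
  @4: score [22B, align 1] → 26
  @26: id [4B, align 1] → 30
  @30: vx [4B, align 1] → 34
  @34: y [18B, align 1] → 52
  @52: target [2B, align 1] → 54
  @54: vy [4B, align 1] → 58
  size 58, align 1
60 − 58 = 2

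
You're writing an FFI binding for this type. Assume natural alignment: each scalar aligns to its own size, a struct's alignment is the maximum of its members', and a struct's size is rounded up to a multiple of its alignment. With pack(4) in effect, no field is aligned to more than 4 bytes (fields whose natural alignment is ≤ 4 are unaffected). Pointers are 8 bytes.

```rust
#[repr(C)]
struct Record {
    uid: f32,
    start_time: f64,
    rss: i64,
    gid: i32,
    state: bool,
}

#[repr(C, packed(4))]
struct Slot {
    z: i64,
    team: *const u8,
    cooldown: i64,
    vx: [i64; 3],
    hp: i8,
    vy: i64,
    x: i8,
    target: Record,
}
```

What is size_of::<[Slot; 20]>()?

Record: @0: uid [4B, align 4] → 4; +4 pad (align 8); @8: start_time [8B, align 8] → 16; @16: rss [8B, align 8] → 24; @24: gid [4B, align 4] → 28; @28: state [1B, align 1] → 29; +3 tail pad (align 8); size 32, align 8
@0: z [8B, align 4] → 8
@8: team [8B, align 4] → 16
@16: cooldown [8B, align 4] → 24
@24: vx [24B, align 4] → 48
@48: hp [1B, align 1] → 49
+3 pad (align 4)
@52: vy [8B, align 4] → 60
@60: x [1B, align 1] → 61
+3 pad (align 4)
@64: target [32B, align 4] → 96
size 96, align 4
array of 20: 20 × 96 = 1920

1920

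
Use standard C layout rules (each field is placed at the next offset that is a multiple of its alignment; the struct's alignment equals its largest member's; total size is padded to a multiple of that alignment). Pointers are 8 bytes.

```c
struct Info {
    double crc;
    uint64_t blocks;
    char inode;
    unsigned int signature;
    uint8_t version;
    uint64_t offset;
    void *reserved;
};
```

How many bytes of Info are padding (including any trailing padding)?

10

0..8  crc  (8B, 8-aligned)
8..16  blocks  (8B, 8-aligned)
16..17  inode  (1B, 1-aligned)
17..20  -- padding (3B)
20..24  signature  (4B, 4-aligned)
24..25  version  (1B, 1-aligned)
25..32  -- padding (7B)
32..40  offset  (8B, 8-aligned)
40..48  reserved  (8B, 8-aligned)
sizeof = 48, alignof = 8
data bytes 38, size 48 → padding 10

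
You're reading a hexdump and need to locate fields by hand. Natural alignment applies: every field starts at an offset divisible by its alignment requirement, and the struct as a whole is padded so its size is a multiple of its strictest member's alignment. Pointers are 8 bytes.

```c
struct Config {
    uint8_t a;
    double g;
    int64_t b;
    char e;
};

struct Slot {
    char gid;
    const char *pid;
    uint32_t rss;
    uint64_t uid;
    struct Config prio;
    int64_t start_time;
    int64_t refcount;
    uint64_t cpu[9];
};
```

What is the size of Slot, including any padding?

152

Config: a at 0 (size 1, align 1) → ends 1; pad 7 to align 8 for g; g at 8 (size 8, align 8) → ends 16; b at 16 (size 8, align 8) → ends 24; e at 24 (size 1, align 1) → ends 25; tail pad 7 to reach multiple of 8; total 32 bytes, alignment 8
gid at 0 (size 1, align 1) → ends 1
pad 7 to align 8 for pid
pid at 8 (size 8, align 8) → ends 16
rss at 16 (size 4, align 4) → ends 20
pad 4 to align 8 for uid
uid at 24 (size 8, align 8) → ends 32
prio at 32 (size 32, align 8) → ends 64
start_time at 64 (size 8, align 8) → ends 72
refcount at 72 (size 8, align 8) → ends 80
cpu at 80 (size 72, align 8) → ends 152
total 152 bytes, alignment 8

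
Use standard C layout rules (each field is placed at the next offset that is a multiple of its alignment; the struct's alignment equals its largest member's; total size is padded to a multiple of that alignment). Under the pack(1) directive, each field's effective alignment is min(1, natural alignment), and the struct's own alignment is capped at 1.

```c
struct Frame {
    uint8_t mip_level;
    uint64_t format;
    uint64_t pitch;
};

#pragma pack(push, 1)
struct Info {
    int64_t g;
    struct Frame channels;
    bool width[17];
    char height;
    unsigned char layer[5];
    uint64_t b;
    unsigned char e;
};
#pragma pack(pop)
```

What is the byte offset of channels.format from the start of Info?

Frame: 0..1  mip_level  (1B, 1-aligned); 1..8  -- padding (7B); 8..16  format  (8B, 8-aligned); 16..24  pitch  (8B, 8-aligned); sizeof = 24, alignof = 8
0..8  g  (8B, 1-aligned)
8..32  channels  (24B, 1-aligned)
within Frame: format at 8
8 + 8 = 16

16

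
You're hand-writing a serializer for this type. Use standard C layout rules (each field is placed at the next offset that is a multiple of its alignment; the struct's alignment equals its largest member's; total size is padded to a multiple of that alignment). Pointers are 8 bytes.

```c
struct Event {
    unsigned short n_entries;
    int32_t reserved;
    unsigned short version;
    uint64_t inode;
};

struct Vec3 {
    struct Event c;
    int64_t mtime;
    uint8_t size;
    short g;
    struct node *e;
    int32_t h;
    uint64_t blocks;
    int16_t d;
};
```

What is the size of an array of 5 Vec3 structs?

Event: @0: n_entries [2B, align 2] → 2; +2 pad (align 4); @4: reserved [4B, align 4] → 8; @8: version [2B, align 2] → 10; +6 pad (align 8); @16: inode [8B, align 8] → 24; size 24, align 8
@0: c [24B, align 8] → 24
@24: mtime [8B, align 8] → 32
@32: size [1B, align 1] → 33
+1 pad (align 2)
@34: g [2B, align 2] → 36
+4 pad (align 8)
@40: e [8B, align 8] → 48
@48: h [4B, align 4] → 52
+4 pad (align 8)
@56: blocks [8B, align 8] → 64
@64: d [2B, align 2] → 66
+6 tail pad (align 8)
size 72, align 8
array of 5: 5 × 72 = 360

360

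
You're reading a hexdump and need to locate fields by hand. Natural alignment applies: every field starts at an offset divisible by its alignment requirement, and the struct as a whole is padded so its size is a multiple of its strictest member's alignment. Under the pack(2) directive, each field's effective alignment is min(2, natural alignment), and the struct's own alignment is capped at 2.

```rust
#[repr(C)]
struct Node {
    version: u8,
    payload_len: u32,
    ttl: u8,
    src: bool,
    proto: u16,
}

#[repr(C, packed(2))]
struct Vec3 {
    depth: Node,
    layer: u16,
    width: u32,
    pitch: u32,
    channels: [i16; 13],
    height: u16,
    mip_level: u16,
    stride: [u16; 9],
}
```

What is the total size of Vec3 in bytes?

Node: @0: version [1B, align 1] → 1; +3 pad (align 4); @4: payload_len [4B, align 4] → 8; @8: ttl [1B, align 1] → 9; @9: src [1B, align 1] → 10; @10: proto [2B, align 2] → 12; size 12, align 4
@0: depth [12B, align 2] → 12
@12: layer [2B, align 2] → 14
@14: width [4B, align 2] → 18
@18: pitch [4B, align 2] → 22
@22: channels [26B, align 2] → 48
@48: height [2B, align 2] → 50
@50: mip_level [2B, align 2] → 52
@52: stride [18B, align 2] → 70
size 70, align 2

70 bytes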